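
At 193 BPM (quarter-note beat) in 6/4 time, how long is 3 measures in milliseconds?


Solution.
Quarter-note beat duration = 60000 / 193 ms
Beats per measure (6/4) = 6
One measure = 6 × 60000 / 193 = 360000 / 193 ms
3 measures = 3 × 360000 / 193 = 1080000 / 193
= 5595.9 ms


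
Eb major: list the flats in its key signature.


Reasoning:
Flat major keys: C(0), F(1), Bb(2), Eb(3), Ab(4), Db(5), Gb(6), Cb(7)
Eb major has 3 flats
Order of flats: Bb Eb Ab Db Gb Cb Fb → first 3: Bb, Eb, Ab
= Bb, Eb, Ab


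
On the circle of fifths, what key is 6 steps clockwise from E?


Reasoning:
Each clockwise step on the circle of fifths moves up a perfect 5th
From E: E → B → F#/Gb → Db → Ab → Eb → Bb
= Bb


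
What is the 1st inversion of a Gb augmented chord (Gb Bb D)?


Working:
Root position: Gb Bb D
1st inversion: move root up an octave
Bass note: Bb
Notes (bottom to top) = Bb D Gb


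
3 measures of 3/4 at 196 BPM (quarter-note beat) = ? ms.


Let's work it out.
Quarter-note beat duration = 60000 / 196 ms
Beats per measure (3/4) = 3
One measure = 3 × 60000 / 196 = 180000 / 196 ms
3 measures = 3 × 180000 / 196 = 540000 / 196
= 2755.1 ms


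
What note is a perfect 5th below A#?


Reasoning:
A 5th spans 5 letter names, so from A we land on D
A perfect 5th = 7 semitones below A#
Spell D at that pitch: D#
= D#


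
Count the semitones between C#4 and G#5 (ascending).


Absolute semitone position = octave×12 + chromatic position
C#4: 4×12 + 1 = 49
G#5: 5×12 + 8 = 68
Difference = 68 - 49 = 19
= 19 semitones


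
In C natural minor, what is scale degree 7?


Step by step:
Natural minor scale pattern: W-H-W-W-H-W-W (2-1-2-2-1-2-2 semitones)
Starting from C:
  C + 2 semitones → D
  D + 1 semitone → Eb
  Eb + 2 semitones → F
  F + 2 semitones → G
  G + 1 semitone → Ab
  Ab + 2 semitones → Bb
  Bb + 2 semitones → C
Scale: C D Eb F G Ab Bb
Degree 7 = Bb


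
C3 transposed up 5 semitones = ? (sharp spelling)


Step by step:
C3: chromatic position 0 in octave 3 → absolute = 3×12 + 0 = 36
Transpose up 5: 36 + 5 = 41
41 = 3×12 + 5 → F in octave 3
Result = F3


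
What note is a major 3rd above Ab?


Reasoning:
A 3rd spans 3 letter names, so from A we land on C
A major 3rd = 4 semitones above Ab
Spell C at that pitch: C
= C


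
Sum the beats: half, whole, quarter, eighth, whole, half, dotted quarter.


Step by step:
Beat values:
  half = 2 beats
  whole = 4 beats
  quarter = 1 beat
  eighth = 0.5 beats
  whole = 4 beats
  half = 2 beats
  dotted quarter = 1.5 beats
Sum = 2 + 4 + 1 + 0.5 + 4 + 2 + 1.5
= 15 beats


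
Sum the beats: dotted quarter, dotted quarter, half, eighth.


Step by step:
Beat values:
  dotted quarter = 1.5 beats
  dotted quarter = 1.5 beats
  half = 2 beats
  eighth = 0.5 beats
Sum = 1.5 + 1.5 + 2 + 0.5
= 5.5 beats


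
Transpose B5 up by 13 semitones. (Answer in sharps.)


B5: chromatic position 11 in octave 5 → absolute = 5×12 + 11 = 71
Transpose up 13: 71 + 13 = 84
84 = 7×12 + 0 → C in octave 7
Result = C7


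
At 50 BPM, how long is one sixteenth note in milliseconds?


Step by step:
One quarter-note beat = 60000 / BPM = 60000 / 50 ms
Sixteenth note = 1/4 × quarter note
Duration = 1/4 × 60000 / 50 = 15000 / 50
= 300.0 ms


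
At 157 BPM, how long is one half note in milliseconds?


One quarter-note beat = 60000 / BPM = 60000 / 157 ms
Half note = 2 × quarter note
Duration = 2 × 60000 / 157 = 120000 / 157
= 764.3 ms


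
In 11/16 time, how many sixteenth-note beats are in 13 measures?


Reasoning:
Time signature 11/16: the bottom number 16 means the sixteenth note gets one count
The top number 11 means 11 sixteenth-note beats per measure
Total = 11 × 13 measures
= 143 sixteenth-note beats


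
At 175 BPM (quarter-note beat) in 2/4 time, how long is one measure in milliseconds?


Let's work it out.
Quarter-note beat duration = 60000 / 175 ms
Beats per measure (2/4) = 2
One measure = 2 × 60000 / 175 = 120000 / 175 ms
= 685.7 ms


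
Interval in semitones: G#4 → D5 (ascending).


Reasoning:
Absolute semitone position = octave×12 + chromatic position
G#4: 4×12 + 8 = 56
D5: 5×12 + 2 = 62
Difference = 62 - 56 = 6
= 6 semitones


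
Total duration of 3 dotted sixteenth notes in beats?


Base sixteenth note = 1/4 beats
Dot 1 adds half the previous value: +1/8
One dotted sixteenth = 1/4 + 1/8 = 3/8
3 of them = 3 × 3/8 = 9/8
= 9/8 beats


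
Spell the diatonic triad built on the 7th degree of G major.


Solution.
G major scale: G A B C D E F#
Diatonic triad on degree 7 stacks scale notes 7, 2, 4: F# A C
F#→A = 3 semitones; F#→C = 6 semitones → diminished triad
= F# A C (diminished)


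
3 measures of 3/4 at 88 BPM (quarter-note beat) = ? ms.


Quarter-note beat duration = 60000 / 88 ms
Beats per measure (3/4) = 3
One measure = 3 × 60000 / 88 = 180000 / 88 ms
3 measures = 3 × 180000 / 88 = 540000 / 88
= 6136.4 ms


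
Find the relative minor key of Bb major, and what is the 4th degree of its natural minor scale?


The relative minor shares the major's key signature and starts on its 6th degree
6th degree = a major 6th above the tonic; a major 6th above Bb is G
→ relative minor of Bb major is G minor
G natural minor scale: G A Bb C D Eb F
= G minor; 4th degree = C


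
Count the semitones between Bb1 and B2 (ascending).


Let's work it out.
Absolute semitone position = octave×12 + chromatic position
Bb1: 1×12 + 10 = 22
B2: 2×12 + 11 = 35
Difference = 35 - 22 = 13
= 13 semitones


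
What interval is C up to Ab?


Letter names: C → A spans 6 letter names → a 6th
Semitones: C → Ab = 8 half-steps
A 6th of 8 semitones is a minor 6th
= minor 6th


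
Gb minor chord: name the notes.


Minor triad = root + minor 3rd (3 semitones) + perfect 5th (7 semitones)
A triad on Gb stacks thirds, so the chord tones use letter names G-B-D
Root: Gb
Minor 3rd above Gb: Bbb
Perfect 5th above Gb: Db
Chord = Gb Bbb Db


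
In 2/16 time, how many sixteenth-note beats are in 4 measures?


Solution.
Time signature 2/16: the bottom number 16 means the sixteenth note gets one count
The top number 2 means 2 sixteenth-note beats per measure
Total = 2 × 4 measures
= 8 sixteenth-note beats


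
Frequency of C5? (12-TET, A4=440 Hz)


f = 440 × 2^(n/12) where n = semitones from A4
C5: 3 semitones from A4
f = 440 × 2^(3/12)
f = 523.25 Hz


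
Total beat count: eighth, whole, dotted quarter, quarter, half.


Step by step:
Beat values:
  eighth = 0.5 beats
  whole = 4 beats
  dotted quarter = 1.5 beats
  quarter = 1 beat
  half = 2 beats
Sum = 0.5 + 4 + 1.5 + 1 + 2
= 9 beats


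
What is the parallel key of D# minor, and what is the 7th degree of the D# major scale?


Working:
Parallel keys share the same tonic but differ in mode
D# minor → parallel is D# major
D# major scale: D# E# F## G# A# B# C##
= D# major; 7th degree = C##


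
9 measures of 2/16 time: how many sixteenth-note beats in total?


Reasoning:
Time signature 2/16: the bottom number 16 means the sixteenth note gets one count
The top number 2 means 2 sixteenth-note beats per measure
Total = 2 × 9 measures
= 18 sixteenth-note beats


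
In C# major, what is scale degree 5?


Step by step:
Major scale pattern: W-W-H-W-W-W-H (2-2-1-2-2-2-1 semitones)
Starting from C#:
  C# + 2 semitones → D#
  D# + 2 semitones → E#
  E# + 1 semitone → F#
  F# + 2 semitones → G#
  G# + 2 semitones → A#
  A# + 2 semitones → B#
  B# + 1 semitone → C#
Scale: C# D# E# F# G# A# B#
Degree 5 = G#


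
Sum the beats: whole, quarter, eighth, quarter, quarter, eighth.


Working:
Beat values:
  whole = 4 beats
  quarter = 1 beat
  eighth = 0.5 beats
  quarter = 1 beat
  quarter = 1 beat
  eighth = 0.5 beats
Sum = 4 + 1 + 0.5 + 1 + 1 + 0.5
= 8 beats


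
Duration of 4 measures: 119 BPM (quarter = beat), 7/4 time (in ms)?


Let's work it out.
Quarter-note beat duration = 60000 / 119 ms
Beats per measure (7/4) = 7
One measure = 7 × 60000 / 119 = 420000 / 119 ms
4 measures = 4 × 420000 / 119 = 1680000 / 119
= 14117.6 ms


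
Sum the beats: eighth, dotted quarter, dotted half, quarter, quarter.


Reasoning:
Beat values:
  eighth = 0.5 beats
  dotted quarter = 1.5 beats
  dotted half = 3 beats
  quarter = 1 beat
  quarter = 1 beat
Sum = 0.5 + 1.5 + 3 + 1 + 1
= 7 beats


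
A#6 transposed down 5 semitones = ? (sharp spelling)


Let's work it out.
A#6: chromatic position 10 in octave 6 → absolute = 6×12 + 10 = 82
Transpose down 5: 82 - 5 = 77
77 = 6×12 + 5 → F in octave 6
Result = F6


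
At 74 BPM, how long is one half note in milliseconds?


Working:
One quarter-note beat = 60000 / BPM = 60000 / 74 ms
Half note = 2 × quarter note
Duration = 2 × 60000 / 74 = 120000 / 74
= 1621.6 ms


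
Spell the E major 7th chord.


Step by step:
Major 7th chord = root + major 3rd + perfect 5th + major 7th
Seventh chords stack in thirds, so the letter names are E-G-B-D
Root: E
Major 3rd above E: G#
Perfect 5th above E: B
Major 7th above E: D#
Chord = E G# B D#


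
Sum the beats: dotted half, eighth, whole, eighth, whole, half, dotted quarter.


Solution.
Beat values:
  dotted half = 3 beats
  eighth = 0.5 beats
  whole = 4 beats
  eighth = 0.5 beats
  whole = 4 beats
  half = 2 beats
  dotted quarter = 1.5 beats
Sum = 3 + 0.5 + 4 + 0.5 + 4 + 2 + 1.5
= 15.5 beats


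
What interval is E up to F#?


Letter names: E → F spans 2 letter names → a 2nd
Semitones: E → F# = 2 half-steps
A 2nd of 2 semitones is a major 2nd
= major 2nd


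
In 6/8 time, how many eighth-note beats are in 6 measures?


Reasoning:
Time signature 6/8: the bottom number 8 means the eighth note gets one count
The top number 6 means 6 eighth-note beats per measure
Total = 6 × 6 measures
= 36 eighth-note beats


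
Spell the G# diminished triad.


Working:
Diminished triad = root + minor 3rd (3 semitones) + diminished 5th (6 semitones)
A triad on G# stacks thirds, so the chord tones use letter names G-B-D
Root: G#
Minor 3rd above G#: B
Diminished 5th above G#: D
Chord = G# B D


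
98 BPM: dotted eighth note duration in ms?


Solution.
One quarter-note beat = 60000 / BPM = 60000 / 98 ms
Dotted eighth note = 3/4 × quarter note
Duration = 3/4 × 60000 / 98 = 45000 / 98
= 459.2 ms


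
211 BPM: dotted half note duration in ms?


One quarter-note beat = 60000 / BPM = 60000 / 211 ms
Dotted half note = 3 × quarter note
Duration = 3 × 60000 / 211 = 180000 / 211
= 853.1 ms


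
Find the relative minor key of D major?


Step by step:
The relative minor shares the major's key signature and starts on its 6th degree
6th degree = a major 6th above the tonic; a major 6th above D is B
→ relative minor of D major is B minor
= B minor


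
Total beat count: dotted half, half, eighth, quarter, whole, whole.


Beat values:
  dotted half = 3 beats
  half = 2 beats
  eighth = 0.5 beats
  quarter = 1 beat
  whole = 4 beats
  whole = 4 beats
Sum = 3 + 2 + 0.5 + 1 + 4 + 4
= 14.5 beats


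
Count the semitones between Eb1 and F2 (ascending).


Step by step:
Absolute semitone position = octave×12 + chromatic position
Eb1: 1×12 + 3 = 15
F2: 2×12 + 5 = 29
Difference = 29 - 15 = 14
= 14 semitones


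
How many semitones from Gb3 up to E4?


Working:
Absolute semitone position = octave×12 + chromatic position
Gb3: 3×12 + 6 = 42
E4: 4×12 + 4 = 52
Difference = 52 - 42 = 10
= 10 semitones


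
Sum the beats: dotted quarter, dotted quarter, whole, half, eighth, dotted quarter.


Step by step:
Beat values:
  dotted quarter = 1.5 beats
  dotted quarter = 1.5 beats
  whole = 4 beats
  half = 2 beats
  eighth = 0.5 beats
  dotted quarter = 1.5 beats
Sum = 1.5 + 1.5 + 4 + 2 + 0.5 + 1.5
= 11 beats


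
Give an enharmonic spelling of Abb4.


Solution.
Enharmonic notes sound the same pitch but are spelled with different letter names
Abb and G name the same pitch class
= G4


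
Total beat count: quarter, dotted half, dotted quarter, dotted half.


Step by step:
Beat values:
  quarter = 1 beat
  dotted half = 3 beats
  dotted quarter = 1.5 beats
  dotted half = 3 beats
Sum = 1 + 3 + 1.5 + 3
= 8.5 beats


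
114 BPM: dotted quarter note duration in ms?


Working:
One quarter-note beat = 60000 / BPM = 60000 / 114 ms
Dotted quarter note = 3/2 × quarter note
Duration = 3/2 × 60000 / 114 = 90000 / 114
= 789.5 ms


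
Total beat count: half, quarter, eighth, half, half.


Step by step:
Beat values:
  half = 2 beats
  quarter = 1 beat
  eighth = 0.5 beats
  half = 2 beats
  half = 2 beats
Sum = 2 + 1 + 0.5 + 2 + 2
= 7.5 beats


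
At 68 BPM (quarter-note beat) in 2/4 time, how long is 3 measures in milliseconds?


Step by step:
Quarter-note beat duration = 60000 / 68 ms
Beats per measure (2/4) = 2
One measure = 2 × 60000 / 68 = 120000 / 68 ms
3 measures = 3 × 120000 / 68 = 360000 / 68
= 5294.1 ms


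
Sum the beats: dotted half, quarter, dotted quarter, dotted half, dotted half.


Step by step:
Beat values:
  dotted half = 3 beats
  quarter = 1 beat
  dotted quarter = 1.5 beats
  dotted half = 3 beats
  dotted half = 3 beats
Sum = 3 + 1 + 1.5 + 3 + 3
= 11.5 beats


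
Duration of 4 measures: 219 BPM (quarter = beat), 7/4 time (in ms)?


Working:
Quarter-note beat duration = 60000 / 219 ms
Beats per measure (7/4) = 7
One measure = 7 × 60000 / 219 = 420000 / 219 ms
4 measures = 4 × 420000 / 219 = 1680000 / 219
= 7671.2 ms


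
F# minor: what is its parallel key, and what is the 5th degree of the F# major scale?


Solution.
Parallel keys share the same tonic but differ in mode
F# minor → parallel is F# major
F# major scale: F# G# A# B C# D# E#
= F# major; 5th degree = C#


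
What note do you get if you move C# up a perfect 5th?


perfect 5th: 5 letter names, 7 semitones
Letter: C + 4 → G
Pitch: C# + 7 semitones, spelled as a G → G#
= G#


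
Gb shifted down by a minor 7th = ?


minor 7th: 7 letter names, 10 semitones
Letter: G - 6 → A
Pitch: Gb - 10 semitones, spelled as an A → Ab
= Ab


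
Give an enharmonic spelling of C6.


Enharmonic notes sound the same pitch but are spelled with different letter names
C and Dbb name the same pitch class
= Dbb6


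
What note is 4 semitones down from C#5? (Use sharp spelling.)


Working:
C#5: chromatic position 1 in octave 5 → absolute = 5×12 + 1 = 61
Transpose down 4: 61 - 4 = 57
57 = 4×12 + 9 → A in octave 4
Result = A4


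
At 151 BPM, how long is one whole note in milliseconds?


Reasoning:
One quarter-note beat = 60000 / BPM = 60000 / 151 ms
Whole note = 4 × quarter note
Duration = 4 × 60000 / 151 = 240000 / 151
= 1589.4 ms


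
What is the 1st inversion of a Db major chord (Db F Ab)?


Step by step:
Root position: Db F Ab
1st inversion: move root up an octave
Bass note: F
Notes (bottom to top) = F Ab Db


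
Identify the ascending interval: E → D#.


Let's work it out.
Letter names: E → D spans 7 letter names → a 7th
Semitones: E → D# = 11 half-steps
A 7th of 11 semitones is a major 7th
= major 7th


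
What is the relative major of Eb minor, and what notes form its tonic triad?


Let's work it out.
The relative major shares the key signature and is a minor 3rd above the minor tonic
A minor 3rd above Eb is Gb
→ relative major of Eb minor is Gb major
Tonic triad of Gb major = root + major 3rd + perfect 5th = Gb Bb Db
= Gb major; triad = Gb Bb Db


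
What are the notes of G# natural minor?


Reasoning:
Natural minor scale pattern: W-H-W-W-H-W-W (2-1-2-2-1-2-2 semitones)
Starting from G#:
  G# + 2 semitones → A#
  A# + 1 semitone → B
  B + 2 semitones → C#
  C# + 2 semitones → D#
  D# + 1 semitone → E
  E + 2 semitones → F#
  F# + 2 semitones → G#
Scale = G# A# B C# D# E F#


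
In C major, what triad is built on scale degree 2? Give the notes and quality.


Let's work it out.
C major scale: C D E F G A B
Diatonic triad on degree 2 stacks scale notes 2, 4, 6: D F A
D→F = 3 semitones; D→A = 7 semitones → minor triad
= D F A (minor)


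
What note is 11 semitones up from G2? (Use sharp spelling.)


G2: chromatic position 7 in octave 2 → absolute = 2×12 + 7 = 31
Transpose up 11: 31 + 11 = 42
42 = 3×12 + 6 → F# in octave 3
Result = F#3


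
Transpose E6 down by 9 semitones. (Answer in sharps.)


Step by step:
E6: chromatic position 4 in octave 6 → absolute = 6×12 + 4 = 76
Transpose down 9: 76 - 9 = 67
67 = 5×12 + 7 → G in octave 5
Result = G5


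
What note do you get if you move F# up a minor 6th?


Step by step:
minor 6th: 6 letter names, 8 semitones
Letter: F + 5 → D
Pitch: F# + 8 semitones, spelled as a D → D
= D


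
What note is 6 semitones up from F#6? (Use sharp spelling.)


F#6: chromatic position 6 in octave 6 → absolute = 6×12 + 6 = 78
Transpose up 6: 78 + 6 = 84
84 = 7×12 + 0 → C in octave 7
Result = C7


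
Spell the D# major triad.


Reasoning:
Major triad = root + major 3rd (4 semitones) + perfect 5th (7 semitones)
A triad on D# stacks thirds, so the chord tones use letter names D-F-A
Root: D#
Major 3rd above D#: F##
Perfect 5th above D#: A#
Chord = D# F## A#


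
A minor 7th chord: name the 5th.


Let's work it out.
Minor 7th chord = root + minor 3rd + perfect 5th + minor 7th
Seventh chords stack in thirds, so the letter names are A-C-E-G
Root: A
Minor 3rd above A: C
Perfect 5th above A: E
Minor 7th above A: G
The 5th = E


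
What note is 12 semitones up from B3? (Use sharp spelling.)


B3: chromatic position 11 in octave 3 → absolute = 3×12 + 11 = 47
Transpose up 12: 47 + 12 = 59
59 = 4×12 + 11 → B in octave 4
Result = B4


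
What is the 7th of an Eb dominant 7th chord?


Step by step:
Dominant 7th chord = root + major 3rd + perfect 5th + minor 7th
Seventh chords stack in thirds, so the letter names are E-G-B-D
Root: Eb
Major 3rd above Eb: G
Perfect 5th above Eb: Bb
Minor 7th above Eb: Db
The 7th = Db


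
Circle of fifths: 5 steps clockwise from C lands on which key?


Reasoning:
Each clockwise step on the circle of fifths moves up a perfect 5th
From C: C → G → D → A → E → B
= B


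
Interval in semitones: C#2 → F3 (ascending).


Reasoning:
Absolute semitone position = octave×12 + chromatic position
C#2: 2×12 + 1 = 25
F3: 3×12 + 5 = 41
Difference = 41 - 25 = 16
= 16 semitones


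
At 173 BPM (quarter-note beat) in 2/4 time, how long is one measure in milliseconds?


Reasoning:
Quarter-note beat duration = 60000 / 173 ms
Beats per measure (2/4) = 2
One measure = 2 × 60000 / 173 = 120000 / 173 ms
= 693.6 ms


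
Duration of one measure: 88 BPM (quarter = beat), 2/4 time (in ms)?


Solution.
Quarter-note beat duration = 60000 / 88 ms
Beats per measure (2/4) = 2
One measure = 2 × 60000 / 88 = 120000 / 88 ms
= 1363.6 ms


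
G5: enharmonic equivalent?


Solution.
Enharmonic notes sound the same pitch but are spelled with different letter names
G and F## name the same pitch class
= F##5


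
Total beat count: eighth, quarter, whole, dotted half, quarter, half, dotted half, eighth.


Beat values:
  eighth = 0.5 beats
  quarter = 1 beat
  whole = 4 beats
  dotted half = 3 beats
  quarter = 1 beat
  half = 2 beats
  dotted half = 3 beats
  eighth = 0.5 beats
Sum = 0.5 + 1 + 4 + 3 + 1 + 2 + 3 + 0.5
= 15 beats


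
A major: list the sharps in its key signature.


Let's work it out.
Sharp major keys follow the circle of fifths: C(0), G(1), D(2), A(3), E(4), B(5), F#(6), C#(7)
A major has 3 sharps
Order of sharps: F# C# G# D# A# E# B# → first 3: F#, C#, G#
= F#, C#, G#


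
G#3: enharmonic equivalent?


Step by step:
Enharmonic notes sound the same pitch but are spelled with different letter names
G# and Ab name the same pitch class
= Ab3


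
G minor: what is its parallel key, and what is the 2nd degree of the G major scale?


Parallel keys share the same tonic but differ in mode
G minor → parallel is G major
G major scale: G A B C D E F#
= G major; 2nd degree = A


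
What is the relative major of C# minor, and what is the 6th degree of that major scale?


Reasoning:
The relative major shares the key signature and is a minor 3rd above the minor tonic
A minor 3rd above C# is E
→ relative major of C# minor is E major
E major scale: E F# G# A B C# D#
= E major; 6th degree = C#


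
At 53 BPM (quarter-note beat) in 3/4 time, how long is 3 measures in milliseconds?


Let's work it out.
Quarter-note beat duration = 60000 / 53 ms
Beats per measure (3/4) = 3
One measure = 3 × 60000 / 53 = 180000 / 53 ms
3 measures = 3 × 180000 / 53 = 540000 / 53
= 10188.7 ms


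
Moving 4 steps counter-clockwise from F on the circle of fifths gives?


Let's work it out.
Each counter-clockwise step moves down a perfect 5th (= up a perfect 4th)
From F: F → Bb → Eb → Ab → Db
= Db


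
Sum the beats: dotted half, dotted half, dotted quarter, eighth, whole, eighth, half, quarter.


Let's work it out.
Beat values:
  dotted half = 3 beats
  dotted half = 3 beats
  dotted quarter = 1.5 beats
  eighth = 0.5 beats
  whole = 4 beats
  eighth = 0.5 beats
  half = 2 beats
  quarter = 1 beat
Sum = 3 + 3 + 1.5 + 0.5 + 4 + 0.5 + 2 + 1
= 15.5 beats


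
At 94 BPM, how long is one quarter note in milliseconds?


Solution.
One quarter-note beat = 60000 / BPM = 60000 / 94 ms
Duration = 60000 / 94
= 638.3 ms


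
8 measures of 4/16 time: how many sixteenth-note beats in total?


Working:
Time signature 4/16: the bottom number 16 means the sixteenth note gets one count
The top number 4 means 4 sixteenth-note beats per measure
Total = 4 × 8 measures
= 32 sixteenth-note beats


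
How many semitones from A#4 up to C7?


Working:
Absolute semitone position = octave×12 + chromatic position
A#4: 4×12 + 10 = 58
C7: 7×12 + 0 = 84
Difference = 84 - 58 = 26
= 26 semitones


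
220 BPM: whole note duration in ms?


Reasoning:
One quarter-note beat = 60000 / BPM = 60000 / 220 ms
Whole note = 4 × quarter note
Duration = 4 × 60000 / 220 = 240000 / 220
= 1090.9 ms


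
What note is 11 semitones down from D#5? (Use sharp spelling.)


Reasoning:
D#5: chromatic position 3 in octave 5 → absolute = 5×12 + 3 = 63
Transpose down 11: 63 - 11 = 52
52 = 4×12 + 4 → E in octave 4
Result = E4


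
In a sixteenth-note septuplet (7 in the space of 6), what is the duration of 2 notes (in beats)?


Reasoning:
Septuplet: 7 notes occupy the space of 6 sixteenth notes
Space = 6 × 1/4 = 3/2 beats
Each septuplet note = 3/2 / 7 = 3/14 beats
2 notes = 2 × 3/14 = 3/7
= 3/7 beats


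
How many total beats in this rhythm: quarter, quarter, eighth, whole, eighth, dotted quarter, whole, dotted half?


Beat values:
  quarter = 1 beat
  quarter = 1 beat
  eighth = 0.5 beats
  whole = 4 beats
  eighth = 0.5 beats
  dotted quarter = 1.5 beats
  whole = 4 beats
  dotted half = 3 beats
Sum = 1 + 1 + 0.5 + 4 + 0.5 + 1.5 + 4 + 3
= 15.5 beats


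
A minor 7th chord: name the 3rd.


Working:
Minor 7th chord = root + minor 3rd + perfect 5th + minor 7th
Seventh chords stack in thirds, so the letter names are A-C-E-G
Root: A
Minor 3rd above A: C
Perfect 5th above A: E
Minor 7th above A: G
The 3rd = C


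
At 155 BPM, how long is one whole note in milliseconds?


Let's work it out.
One quarter-note beat = 60000 / BPM = 60000 / 155 ms
Whole note = 4 × quarter note
Duration = 4 × 60000 / 155 = 240000 / 155
= 1548.4 ms


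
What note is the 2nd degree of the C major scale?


Major scale pattern: W-W-H-W-W-W-H (2-2-1-2-2-2-1 semitones)
Starting from C:
  C + 2 semitones → D
  D + 2 semitones → E
  E + 1 semitone → F
  F + 2 semitones → G
  G + 2 semitones → A
  A + 2 semitones → B
  B + 1 semitone → C
Scale: C D E F G A B
Degree 2 = D


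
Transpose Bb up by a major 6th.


major 6th: 6 letter names, 9 semitones
Letter: B + 5 → G
Pitch: Bb + 9 semitones, spelled as a G → G
= G


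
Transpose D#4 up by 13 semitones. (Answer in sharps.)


Reasoning:
D#4: chromatic position 3 in octave 4 → absolute = 4×12 + 3 = 51
Transpose up 13: 51 + 13 = 64
64 = 5×12 + 4 → E in octave 5
Result = E5


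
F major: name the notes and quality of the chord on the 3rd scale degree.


Working:
F major scale: F G A Bb C D E
Diatonic triad on degree 3 stacks scale notes 3, 5, 7: A C E
A→C = 3 semitones; A→E = 7 semitones → minor triad
= A C E (minor)


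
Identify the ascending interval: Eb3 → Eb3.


Letter names: E → E spans 1 letter name → a unison
Semitones: Eb3 → Eb3 = 0 half-steps
A unison of 0 semitones is a perfect unison
= perfect unison


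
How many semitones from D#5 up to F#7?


Let's work it out.
Absolute semitone position = octave×12 + chromatic position
D#5: 5×12 + 3 = 63
F#7: 7×12 + 6 = 90
Difference = 90 - 63 = 27
= 27 semitones


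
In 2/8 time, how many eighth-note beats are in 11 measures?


Working:
Time signature 2/8: the bottom number 8 means the eighth note gets one count
The top number 2 means 2 eighth-note beats per measure
Total = 2 × 11 measures
= 22 eighth-note beats


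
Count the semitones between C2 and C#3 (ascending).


Let's work it out.
Absolute semitone position = octave×12 + chromatic position
C2: 2×12 + 0 = 24
C#3: 3×12 + 1 = 37
Difference = 37 - 24 = 13
= 13 semitones


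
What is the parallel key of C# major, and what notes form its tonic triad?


Parallel keys share the same tonic but differ in mode
C# major → parallel is C# minor
Tonic triad of C# minor = C# E G#
= C# minor; triad = C# E G#


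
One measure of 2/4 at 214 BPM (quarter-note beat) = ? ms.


Quarter-note beat duration = 60000 / 214 ms
Beats per measure (2/4) = 2
One measure = 2 × 60000 / 214 = 120000 / 214 ms
= 560.7 ms


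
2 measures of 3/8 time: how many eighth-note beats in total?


Working:
Time signature 3/8: the bottom number 8 means the eighth note gets one count
The top number 3 means 3 eighth-note beats per measure
Total = 3 × 2 measures
= 6 eighth-note beats


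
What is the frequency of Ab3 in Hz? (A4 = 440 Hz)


Reasoning:
f = 440 × 2^(n/12) where n = semitones from A4
Ab3: -13 semitones from A4
f = 440 × 2^(-13/12)
f = 207.65 Hz


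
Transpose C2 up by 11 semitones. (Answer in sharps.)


Step by step:
C2: chromatic position 0 in octave 2 → absolute = 2×12 + 0 = 24
Transpose up 11: 24 + 11 = 35
35 = 2×12 + 11 → B in octave 2
Result = B2


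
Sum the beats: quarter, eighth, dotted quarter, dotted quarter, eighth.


Beat values:
  quarter = 1 beat
  eighth = 0.5 beats
  dotted quarter = 1.5 beats
  dotted quarter = 1.5 beats
  eighth = 0.5 beats
Sum = 1 + 0.5 + 1.5 + 1.5 + 0.5
= 5 beats


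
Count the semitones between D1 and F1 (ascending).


Absolute semitone position = octave×12 + chromatic position
D1: 1×12 + 2 = 14
F1: 1×12 + 5 = 17
Difference = 17 - 14 = 3
= 3 semitones


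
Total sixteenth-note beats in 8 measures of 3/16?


Reasoning:
Time signature 3/16: the bottom number 16 means the sixteenth note gets one count
The top number 3 means 3 sixteenth-note beats per measure
Total = 3 × 8 measures
= 24 sixteenth-note beats


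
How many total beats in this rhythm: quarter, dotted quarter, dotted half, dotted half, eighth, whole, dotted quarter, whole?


Working:
Beat values:
  quarter = 1 beat
  dotted quarter = 1.5 beats
  dotted half = 3 beats
  dotted half = 3 beats
  eighth = 0.5 beats
  whole = 4 beats
  dotted quarter = 1.5 beats
  whole = 4 beats
Sum = 1 + 1.5 + 3 + 3 + 0.5 + 4 + 1.5 + 4
= 18.5 beats


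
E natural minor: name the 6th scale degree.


Natural minor scale pattern: W-H-W-W-H-W-W (2-1-2-2-1-2-2 semitones)
Starting from E:
  E + 2 semitones → F#
  F# + 1 semitone → G
  G + 2 semitones → A
  A + 2 semitones → B
  B + 1 semitone → C
  C + 2 semitones → D
  D + 2 semitones → E
Scale: E F# G A B C D
Degree 6 = C


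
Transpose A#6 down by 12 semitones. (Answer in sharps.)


Reasoning:
A#6: chromatic position 10 in octave 6 → absolute = 6×12 + 10 = 82
Transpose down 12: 82 - 12 = 70
70 = 5×12 + 10 → A# in octave 5
Result = A#5


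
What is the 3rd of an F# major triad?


Major triad = root + major 3rd (4 semitones) + perfect 5th (7 semitones)
A triad on F# stacks thirds, so the chord tones use letter names F-A-C
Root: F#
Major 3rd above F#: A#
Perfect 5th above F#: C#
The 3rd = A#


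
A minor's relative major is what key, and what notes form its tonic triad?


Solution.
The relative major shares the key signature and is a minor 3rd above the minor tonic
A minor 3rd above A is C
→ relative major of A minor is C major
Tonic triad of C major = root + major 3rd + perfect 5th = C E G
= C major; triad = C E G


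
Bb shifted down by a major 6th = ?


major 6th: 6 letter names, 9 semitones
Letter: B - 5 → D
Pitch: Bb - 9 semitones, spelled as a D → Db
= Db


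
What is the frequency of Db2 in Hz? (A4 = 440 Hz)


Solution.
f = 440 × 2^(n/12) where n = semitones from A4
Db2: -32 semitones from A4
f = 440 × 2^(-32/12)
f = 69.30 Hz


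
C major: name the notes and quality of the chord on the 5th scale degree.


C major scale: C D E F G A B
Diatonic triad on degree 5 stacks scale notes 5, 7, 2: G B D
G→B = 4 semitones; G→D = 7 semitones → major triad
= G B D (major)


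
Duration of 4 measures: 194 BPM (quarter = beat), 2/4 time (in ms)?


Quarter-note beat duration = 60000 / 194 ms
Beats per measure (2/4) = 2
One measure = 2 × 60000 / 194 = 120000 / 194 ms
4 measures = 4 × 120000 / 194 = 480000 / 194
= 2474.2 ms


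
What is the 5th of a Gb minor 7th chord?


Working:
Minor 7th chord = root + minor 3rd + perfect 5th + minor 7th
Seventh chords stack in thirds, so the letter names are G-B-D-F
Root: Gb
Minor 3rd above Gb: Bbb
Perfect 5th above Gb: Db
Minor 7th above Gb: Fb
The 5th = Db


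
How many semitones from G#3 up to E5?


Step by step:
Absolute semitone position = octave×12 + chromatic position
G#3: 3×12 + 8 = 44
E5: 5×12 + 4 = 64
Difference = 64 - 44 = 20
= 20 semitones


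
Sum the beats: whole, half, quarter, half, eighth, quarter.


Working:
Beat values:
  whole = 4 beats
  half = 2 beats
  quarter = 1 beat
  half = 2 beats
  eighth = 0.5 beats
  quarter = 1 beat
Sum = 4 + 2 + 1 + 2 + 0.5 + 1
= 10.5 beats


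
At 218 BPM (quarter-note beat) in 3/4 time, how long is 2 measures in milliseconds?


Reasoning:
Quarter-note beat duration = 60000 / 218 ms
Beats per measure (3/4) = 3
One measure = 3 × 60000 / 218 = 180000 / 218 ms
2 measures = 2 × 180000 / 218 = 360000 / 218
= 1651.4 ms


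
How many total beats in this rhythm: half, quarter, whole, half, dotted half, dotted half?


Solution.
Beat values:
  half = 2 beats
  quarter = 1 beat
  whole = 4 beats
  half = 2 beats
  dotted half = 3 beats
  dotted half = 3 beats
Sum = 2 + 1 + 4 + 2 + 3 + 3
= 15 beats


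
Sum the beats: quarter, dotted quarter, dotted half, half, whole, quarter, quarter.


Beat values:
  quarter = 1 beat
  dotted quarter = 1.5 beats
  dotted half = 3 beats
  half = 2 beats
  whole = 4 beats
  quarter = 1 beat
  quarter = 1 beat
Sum = 1 + 1.5 + 3 + 2 + 4 + 1 + 1
= 13.5 beats


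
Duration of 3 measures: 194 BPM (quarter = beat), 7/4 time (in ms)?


Quarter-note beat duration = 60000 / 194 ms
Beats per measure (7/4) = 7
One measure = 7 × 60000 / 194 = 420000 / 194 ms
3 measures = 3 × 420000 / 194 = 1260000 / 194
= 6494.8 ms


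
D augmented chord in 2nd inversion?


Solution.
Root position: D F# A#
2nd inversion: move root and 3rd up an octave
Bass note: A#
Notes (bottom to top) = A# D F#


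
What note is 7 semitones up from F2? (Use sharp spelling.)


F2: chromatic position 5 in octave 2 → absolute = 2×12 + 5 = 29
Transpose up 7: 29 + 7 = 36
36 = 3×12 + 0 → C in octave 3
Result = C3


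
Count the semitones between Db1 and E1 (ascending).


Reasoning:
Absolute semitone position = octave×12 + chromatic position
Db1: 1×12 + 1 = 13
E1: 1×12 + 4 = 16
Difference = 16 - 13 = 3
= 3 semitones


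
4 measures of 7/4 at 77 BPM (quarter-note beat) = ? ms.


Quarter-note beat duration = 60000 / 77 ms
Beats per measure (7/4) = 7
One measure = 7 × 60000 / 77 = 420000 / 77 ms
4 measures = 4 × 420000 / 77 = 1680000 / 77
= 21818.2 ms


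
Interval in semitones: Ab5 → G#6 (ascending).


Step by step:
Absolute semitone position = octave×12 + chromatic position
Ab5: 5×12 + 8 = 68
G#6: 6×12 + 8 = 80
Difference = 80 - 68 = 12
= 12 semitones


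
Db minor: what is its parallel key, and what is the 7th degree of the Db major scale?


Reasoning:
Parallel keys share the same tonic but differ in mode
Db minor → parallel is Db major
Db major scale: Db Eb F Gb Ab Bb C
= Db major; 7th degree = C


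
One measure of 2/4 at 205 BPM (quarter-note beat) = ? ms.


Step by step:
Quarter-note beat duration = 60000 / 205 ms
Beats per measure (2/4) = 2
One measure = 2 × 60000 / 205 = 120000 / 205 ms
= 585.4 ms


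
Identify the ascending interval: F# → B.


Working:
Letter names: F → B spans 4 letter names → a 4th
Semitones: F# → B = 5 half-steps
A 4th of 5 semitones is a perfect 4th
= perfect 4th


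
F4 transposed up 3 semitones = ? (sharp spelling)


Let's work it out.
F4: chromatic position 5 in octave 4 → absolute = 4×12 + 5 = 53
Transpose up 3: 53 + 3 = 56
56 = 4×12 + 8 → G# in octave 4
Result = G#4


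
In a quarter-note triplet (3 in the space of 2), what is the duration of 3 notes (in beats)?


Reasoning:
Triplet: 3 notes occupy the space of 2 quarter notes
Space = 2 × 1 = 2 beats
Each triplet note = 2 / 3 = 2/3 beats
3 notes = 3 × 2/3 = 2
= 2 beats


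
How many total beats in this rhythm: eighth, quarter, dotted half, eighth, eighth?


Let's work it out.
Beat values:
  eighth = 0.5 beats
  quarter = 1 beat
  dotted half = 3 beats
  eighth = 0.5 beats
  eighth = 0.5 beats
Sum = 0.5 + 1 + 3 + 0.5 + 0.5
= 5.5 beats


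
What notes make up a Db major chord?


Let's work it out.
Major triad = root + major 3rd (4 semitones) + perfect 5th (7 semitones)
A triad on Db stacks thirds, so the chord tones use letter names D-F-A
Root: Db
Major 3rd above Db: F
Perfect 5th above Db: Ab
Chord = Db F Ab


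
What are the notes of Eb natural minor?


Natural minor scale pattern: W-H-W-W-H-W-W (2-1-2-2-1-2-2 semitones)
Starting from Eb:
  Eb + 2 semitones → F
  F + 1 semitone → Gb
  Gb + 2 semitones → Ab
  Ab + 2 semitones → Bb
  Bb + 1 semitone → Cb
  Cb + 2 semitones → Db
  Db + 2 semitones → Eb
Scale = Eb F Gb Ab Bb Cb Db


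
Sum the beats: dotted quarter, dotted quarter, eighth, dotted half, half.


Beat values:
  dotted quarter = 1.5 beats
  dotted quarter = 1.5 beats
  eighth = 0.5 beats
  dotted half = 3 beats
  half = 2 beats
Sum = 1.5 + 1.5 + 0.5 + 3 + 2
= 8.5 beats


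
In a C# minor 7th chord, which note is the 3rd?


Reasoning:
Minor 7th chord = root + minor 3rd + perfect 5th + minor 7th
Seventh chords stack in thirds, so the letter names are C-E-G-B
Root: C#
Minor 3rd above C#: E
Perfect 5th above C#: G#
Minor 7th above C#: B
The 3rd = E


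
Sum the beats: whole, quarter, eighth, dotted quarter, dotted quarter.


Solution.
Beat values:
  whole = 4 beats
  quarter = 1 beat
  eighth = 0.5 beats
  dotted quarter = 1.5 beats
  dotted quarter = 1.5 beats
Sum = 4 + 1 + 0.5 + 1.5 + 1.5
= 8.5 beats


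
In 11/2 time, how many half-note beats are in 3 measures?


Working:
Time signature 11/2: the bottom number 2 means the half note gets one count
The top number 11 means 11 half-note beats per measure
Total = 11 × 3 measures
= 33 half-note beats


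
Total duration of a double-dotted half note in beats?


Working:
Base half note = 2 beats
Dot 1 adds half the previous value: +1
Dot 2 adds half the previous value: +1/2
One double-dotted half = 2 + 1 + 1/2 = 7/2
= 7/2 beats


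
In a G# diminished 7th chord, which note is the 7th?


Working:
Diminished 7th chord = root + minor 3rd + diminished 5th + diminished 7th
Seventh chords stack in thirds, so the letter names are G-B-D-F
Root: G#
Minor 3rd above G#: B
Diminished 5th above G#: D
Diminished 7th above G#: F
The 7th = F


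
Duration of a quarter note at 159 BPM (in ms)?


Working:
One quarter-note beat = 60000 / BPM = 60000 / 159 ms
Duration = 60000 / 159
= 377.4 ms


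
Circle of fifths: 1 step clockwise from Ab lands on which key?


Let's work it out.
Each clockwise step on the circle of fifths moves up a perfect 5th
From Ab: Ab → Eb
= Eb


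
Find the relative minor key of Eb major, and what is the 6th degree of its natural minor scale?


Let's work it out.
The relative minor shares the major's key signature and starts on its 6th degree
6th degree = a major 6th above the tonic; a major 6th above Eb is C
→ relative minor of Eb major is C minor
C natural minor scale: C D Eb F G Ab Bb
= C minor; 6th degree = Ab


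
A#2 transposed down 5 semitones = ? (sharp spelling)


Solution.
A#2: chromatic position 10 in octave 2 → absolute = 2×12 + 10 = 34
Transpose down 5: 34 - 5 = 29
29 = 2×12 + 5 → F in octave 2
Result = F2


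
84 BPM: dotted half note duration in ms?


Reasoning:
One quarter-note beat = 60000 / BPM = 60000 / 84 ms
Dotted half note = 3 × quarter note
Duration = 3 × 60000 / 84 = 180000 / 84
= 2142.9 ms


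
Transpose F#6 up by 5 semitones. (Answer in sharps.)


Reasoning:
F#6: chromatic position 6 in octave 6 → absolute = 6×12 + 6 = 78
Transpose up 5: 78 + 5 = 83
83 = 6×12 + 11 → B in octave 6
Result = B6


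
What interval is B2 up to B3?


Reasoning:
Letter names: B → B spans 8 letter names → an octave
Semitones: B2 → B3 = 12 half-steps
An octave of 12 semitones is a perfect octave
= perfect octave


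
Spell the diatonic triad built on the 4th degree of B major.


Let's work it out.
B major scale: B C# D# E F# G# A#
Diatonic triad on degree 4 stacks scale notes 4, 6, 1: E G# B
E→G# = 4 semitones; E→B = 7 semitones → major triad
= E G# B (major)


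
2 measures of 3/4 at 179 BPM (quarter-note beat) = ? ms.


Quarter-note beat duration = 60000 / 179 ms
Beats per measure (3/4) = 3
One measure = 3 × 60000 / 179 = 180000 / 179 ms
2 measures = 2 × 180000 / 179 = 360000 / 179
= 2011.2 ms


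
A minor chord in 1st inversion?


Reasoning:
Root position: A C E
1st inversion: move root up an octave
Bass note: C
Notes (bottom to top) = C E A


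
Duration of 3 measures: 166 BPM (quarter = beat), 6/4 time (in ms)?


Let's work it out.
Quarter-note beat duration = 60000 / 166 ms
Beats per measure (6/4) = 6
One measure = 6 × 60000 / 166 = 360000 / 166 ms
3 measures = 3 × 360000 / 166 = 1080000 / 166
= 6506.0 ms


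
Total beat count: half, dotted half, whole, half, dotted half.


Reasoning:
Beat values:
  half = 2 beats
  dotted half = 3 beats
  whole = 4 beats
  half = 2 beats
  dotted half = 3 beats
Sum = 2 + 3 + 4 + 2 + 3
= 14 beats


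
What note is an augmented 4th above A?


Step by step:
A 4th spans 4 letter names, so from A we land on D
An augmented 4th = 6 semitones above A
Spell D at that pitch: D#
= D#


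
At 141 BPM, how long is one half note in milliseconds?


Working:
One quarter-note beat = 60000 / BPM = 60000 / 141 ms
Half note = 2 × quarter note
Duration = 2 × 60000 / 141 = 120000 / 141
= 851.1 ms


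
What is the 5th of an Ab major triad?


Major triad = root + major 3rd (4 semitones) + perfect 5th (7 semitones)
A triad on Ab stacks thirds, so the chord tones use letter names A-C-E
Root: Ab
Major 3rd above Ab: C
Perfect 5th above Ab: Eb
The 5th = Eb


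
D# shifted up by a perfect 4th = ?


perfect 4th: 4 letter names, 5 semitones
Letter: D + 3 → G
Pitch: D# + 5 semitones, spelled as a G → G#
= G#
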